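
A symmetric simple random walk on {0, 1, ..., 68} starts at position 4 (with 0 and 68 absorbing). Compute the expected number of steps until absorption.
E[τ | X_0 = 4] = 256

Let v_k = E[τ | X_0 = k]. Boundary: v_0 = v_68 = 0. Recurrence: v_k = 1 + (v_{k-1} + v_{k+1})/2 for 1 ≤ k ≤ 67. The particular solution to v_k − (v_{k-1} + v_{k+1})/2 = 1 is v_k = −k^2. Adding homogeneous solution A + B k and matching boundaries gives v_k = k (68 − k). Substituting k = 4: v_4 = 4 · 64 = 256.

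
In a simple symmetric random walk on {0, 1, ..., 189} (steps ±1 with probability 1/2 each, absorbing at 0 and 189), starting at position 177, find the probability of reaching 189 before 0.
P(hit 189 before 0) = 177/189 = 59/63

Let u_k = P(hit 189 before 0 | start at k). Then u_0 = 0, u_189 = 1, and u_k = u_{k-1}/2 + u_{k+1}/2 for 1 ≤ k ≤ 188. This harmonic recurrence is solved by u_k = k/189, giving u_177 = 177/189 = 59/63.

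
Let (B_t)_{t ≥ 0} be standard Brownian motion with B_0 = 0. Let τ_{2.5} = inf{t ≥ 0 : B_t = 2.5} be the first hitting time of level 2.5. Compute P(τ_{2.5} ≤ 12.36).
P(τ_{2.5} ≤ 12.36) = 2(1 − Φ(2.5/√12.36)) = 2(1 − Φ(0.7111)) ≈ 0.4770

By the reflection principle for standard BM, P(τ_b ≤ t) = 2 · P(B_t ≥ b). Since B_t ~ N(0, t), P(B_t ≥ 2.5) = 1 − Φ(2.5/√t) = 1 − Φ(2.5/√12.36) = 1 − Φ(0.7111) ≈ 0.23851. Doubling: P(τ_{2.5} ≤ 12.36) ≈ 2 · 0.23851 = 0.47702 ≈ 0.4770.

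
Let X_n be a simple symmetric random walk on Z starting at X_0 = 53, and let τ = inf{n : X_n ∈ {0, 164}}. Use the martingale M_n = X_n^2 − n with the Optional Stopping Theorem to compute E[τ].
E[τ] = 5883

M_n = X_n^2 − n is a martingale (since E[X_{n+1}^2 | F_n] = X_n^2 + 1). By OST (τ has finite mean in a bounded region), E[M_τ] = E[M_0] = X_0^2 − 0 = 53^2 = 2809. Also E[M_τ] = E[X_τ^2] − E[τ]. The walk exits at 0 or 164, with P(hit 164 first) = 53/164, so E[X_τ^2] = 164^2 · 53/164 + 0 = 8692. Thus E[τ] = E[X_τ^2] − E[M_τ] = 8692 − 2809 = 5883 = 53(164 − 53) = 5883.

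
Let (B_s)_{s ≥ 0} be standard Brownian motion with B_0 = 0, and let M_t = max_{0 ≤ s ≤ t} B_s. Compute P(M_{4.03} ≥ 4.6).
P(M_{4.03} ≥ 4.6) = 2·P(B_{4.03} ≥ 4.6) = 2(1 − Φ(4.6/√4.03)) ≈ 0.0219

By the reflection principle for Brownian motion, P(M_t ≥ a) = 2 · P(B_t ≥ a) for a ≥ 0. Since B_t ~ N(0, t), P(B_t ≥ 4.6) = 1 − Φ(4.6/√t) = 1 − Φ(4.6/√4.03) = 1 − Φ(2.2914). So
  P(M_{4.03} ≥ 4.6) = 2(1 − Φ(2.2914)) ≈ 0.0219.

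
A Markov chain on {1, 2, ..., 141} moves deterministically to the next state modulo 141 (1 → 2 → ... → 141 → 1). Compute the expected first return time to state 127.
E[T_127 | X_0 = 127] = 141

The chain cycles deterministically, so starting at state 127 it returns in exactly 141 steps. Equivalently, the stationary distribution is uniform π_j = 1/141 for every state j, so by Kac's formula E[T_127] = 1/π_127 = 141.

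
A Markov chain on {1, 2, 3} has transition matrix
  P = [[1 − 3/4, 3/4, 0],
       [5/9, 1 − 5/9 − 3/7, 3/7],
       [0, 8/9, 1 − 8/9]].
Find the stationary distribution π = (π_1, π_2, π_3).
π = (1120/3361, 1512/3361, 729/3361)

This is a birth-death chain on three states, which satisfies detailed balance: π_1 · P_{12} = π_2 · P_{21} and π_2 · P_{23} = π_3 · P_{32}.
From π_1 · 3/4 = π_2 · 5/9: π_2/π_1 = (3/4)/(5/9) = 27/20.
From π_2 · 3/7 = π_3 · 8/9: π_3/π_2 = (3/7)/(8/9) = 27/56.
Take π_1 proportional to 1; then unnormalized π = (1, 27/20, 729/1120). Normalize by dividing by the sum 3361/1120:
  π = (1120/3361, 1512/3361, 729/3361).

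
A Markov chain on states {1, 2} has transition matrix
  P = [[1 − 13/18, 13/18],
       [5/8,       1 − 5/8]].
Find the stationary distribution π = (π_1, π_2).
π_1 = 45/97, π_2 = 52/97

Solve πP = π with π_1 + π_2 = 1. From πP = π: π_1 · (1 − 13/18) + π_2 · 5/8 = π_1 ⇒ π_2 · 5/8 = π_1 · 13/18 ⇒ π_2/π_1 = (13/18)/(5/8) = 52/45. Together with π_1 + π_2 = 1:
  π_1 = (5/8)/(13/18 + 5/8) = (5/8)/(97/72) = 45/97,
  π_2 = (13/18)/(13/18 + 5/8) = (13/18)/(97/72) = 52/97.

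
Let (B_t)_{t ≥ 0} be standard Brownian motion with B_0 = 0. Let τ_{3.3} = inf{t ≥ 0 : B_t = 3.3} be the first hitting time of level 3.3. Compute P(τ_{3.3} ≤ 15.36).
P(τ_{3.3} ≤ 15.36) = 2(1 − Φ(3.3/√15.36)) = 2(1 − Φ(0.8420)) ≈ 0.3998

By the reflection principle for standard BM, P(τ_b ≤ t) = 2 · P(B_t ≥ b). Since B_t ~ N(0, t), P(B_t ≥ 3.3) = 1 − Φ(3.3/√t) = 1 − Φ(3.3/√15.36) = 1 − Φ(0.8420) ≈ 0.19989. Doubling: P(τ_{3.3} ≤ 15.36) ≈ 2 · 0.19989 = 0.39978 ≈ 0.3998.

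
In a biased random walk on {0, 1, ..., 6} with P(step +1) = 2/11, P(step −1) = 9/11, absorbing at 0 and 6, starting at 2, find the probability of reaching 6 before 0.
P(hit 6 before 0) = (1 − (9/2)^2) / (1 − (9/2)^6) = 16/6901

Let u_k denote P(reach 6 before 0 | start at k). Boundary: u_0 = 0, u_6 = 1. Recurrence: u_k = 2/11·u_{k+1} + 9/11·u_{k-1} for 1 ≤ k ≤ 5. Try u_k = A + B·r^k with r = q/p = (9/11)/(2/11) = 9/2. Substitution satisfies the recurrence; boundary conditions give:
  u_k = (1 − r^k) / (1 − r^N) = (1 − (9/2)^2) / (1 − (9/2)^6) = 16/6901.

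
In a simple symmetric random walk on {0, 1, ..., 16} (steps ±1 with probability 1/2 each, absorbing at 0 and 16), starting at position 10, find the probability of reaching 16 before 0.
P(hit 16 before 0) = 10/16 = 5/8

Let u_k = P(hit 16 before 0 | start at k). Then u_0 = 0, u_16 = 1, and u_k = u_{k-1}/2 + u_{k+1}/2 for 1 ≤ k ≤ 15. This harmonic recurrence is solved by u_k = k/16, giving u_10 = 10/16 = 5/8.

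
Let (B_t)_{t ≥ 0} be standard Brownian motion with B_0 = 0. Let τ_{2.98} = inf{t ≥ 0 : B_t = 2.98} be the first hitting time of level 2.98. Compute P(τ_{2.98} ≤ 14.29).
P(τ_{2.98} ≤ 14.29) = 2(1 − Φ(2.98/√14.29)) = 2(1 − Φ(0.7883)) ≈ 0.4305

By the reflection principle for standard BM, P(τ_b ≤ t) = 2 · P(B_t ≥ b). Since B_t ~ N(0, t), P(B_t ≥ 2.98) = 1 − Φ(2.98/√t) = 1 − Φ(2.98/√14.29) = 1 − Φ(0.7883) ≈ 0.21526. Doubling: P(τ_{2.98} ≤ 14.29) ≈ 2 · 0.21526 = 0.43052 ≈ 0.4305.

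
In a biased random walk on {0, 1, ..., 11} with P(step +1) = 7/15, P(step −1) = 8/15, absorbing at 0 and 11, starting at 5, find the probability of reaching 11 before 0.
P(hit 11 before 0) = (1 − (8/7)^5) / (1 − (8/7)^11) = 1877795689/6612607849

Let u_k denote P(reach 11 before 0 | start at k). Boundary: u_0 = 0, u_11 = 1. Recurrence: u_k = 7/15·u_{k+1} + 8/15·u_{k-1} for 1 ≤ k ≤ 10. Try u_k = A + B·r^k with r = q/p = (8/15)/(7/15) = 8/7. Substitution satisfies the recurrence; boundary conditions give:
  u_k = (1 − r^k) / (1 − r^N) = (1 − (8/7)^5) / (1 − (8/7)^11) = 1877795689/6612607849.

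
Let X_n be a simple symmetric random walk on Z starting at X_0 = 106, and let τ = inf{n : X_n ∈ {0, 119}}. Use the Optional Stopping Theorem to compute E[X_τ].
E[X_τ] = 106

X_n is a martingale and τ is a bounded-mean stopping time (indeed τ is finite a.s. with bounded expectation since the walk is in a bounded region). By the OST, E[X_τ] = E[X_0] = 106. Equivalently: E[X_τ] = 119 · P(hit 119 first) + 0 · P(hit 0 first) = 119 · (106/119) = 106.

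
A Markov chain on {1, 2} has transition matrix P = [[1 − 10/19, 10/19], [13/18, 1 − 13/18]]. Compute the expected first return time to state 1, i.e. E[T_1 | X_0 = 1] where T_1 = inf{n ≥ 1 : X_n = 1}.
E[T_1 | X_0 = 1] = 1/π_1 = 427/247

For an irreducible recurrent Markov chain with stationary distribution π, E[T_i | X_0 = i] = 1/π_i (Kac's formula). Here π_1 = (13/18)/(10/19 + 13/18) = (13/18)/(427/342) = 247/427, so E[T_1 | X_0 = 1] = 1/π_1 = (10/19 + 13/18)/(13/18) = (427/342)/(13/18) = 427/247.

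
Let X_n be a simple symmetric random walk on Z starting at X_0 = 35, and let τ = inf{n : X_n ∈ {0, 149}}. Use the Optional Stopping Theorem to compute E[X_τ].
E[X_τ] = 35

X_n is a martingale and τ is a bounded-mean stopping time (indeed τ is finite a.s. with bounded expectation since the walk is in a bounded region). By the OST, E[X_τ] = E[X_0] = 35. Equivalently: E[X_τ] = 149 · P(hit 149 first) + 0 · P(hit 0 first) = 149 · (35/149) = 35.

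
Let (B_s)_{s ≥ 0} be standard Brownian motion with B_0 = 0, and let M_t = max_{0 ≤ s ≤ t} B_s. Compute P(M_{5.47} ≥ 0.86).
P(M_{5.47} ≥ 0.86) = 2·P(B_{5.47} ≥ 0.86) = 2(1 − Φ(0.86/√5.47)) ≈ 0.7131

By the reflection principle for Brownian motion, P(M_t ≥ a) = 2 · P(B_t ≥ a) for a ≥ 0. Since B_t ~ N(0, t), P(B_t ≥ 0.86) = 1 − Φ(0.86/√t) = 1 − Φ(0.86/√5.47) = 1 − Φ(0.3677). So
  P(M_{5.47} ≥ 0.86) = 2(1 − Φ(0.3677)) ≈ 0.7131.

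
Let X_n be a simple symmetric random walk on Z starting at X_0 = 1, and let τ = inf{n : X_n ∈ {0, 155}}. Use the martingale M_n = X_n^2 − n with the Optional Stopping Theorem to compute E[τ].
E[τ] = 154

M_n = X_n^2 − n is a martingale (since E[X_{n+1}^2 | F_n] = X_n^2 + 1). By OST (τ has finite mean in a bounded region), E[M_τ] = E[M_0] = X_0^2 − 0 = 1^2 = 1. Also E[M_τ] = E[X_τ^2] − E[τ]. The walk exits at 0 or 155, with P(hit 155 first) = 1/155, so E[X_τ^2] = 155^2 · 1/155 + 0 = 155. Thus E[τ] = E[X_τ^2] − E[M_τ] = 155 − 1 = 154 = 1(155 − 1) = 154.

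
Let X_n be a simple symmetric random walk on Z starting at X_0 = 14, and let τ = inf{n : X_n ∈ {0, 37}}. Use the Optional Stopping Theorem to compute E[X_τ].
E[X_τ] = 14

X_n is a martingale and τ is a bounded-mean stopping time (indeed τ is finite a.s. with bounded expectation since the walk is in a bounded region). By the OST, E[X_τ] = E[X_0] = 14. Equivalently: E[X_τ] = 37 · P(hit 37 first) + 0 · P(hit 0 first) = 37 · (14/37) = 14.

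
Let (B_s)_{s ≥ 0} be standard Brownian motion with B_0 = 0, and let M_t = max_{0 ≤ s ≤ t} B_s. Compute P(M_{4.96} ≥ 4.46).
P(M_{4.96} ≥ 4.46) = 2·P(B_{4.96} ≥ 4.46) = 2(1 − Φ(4.46/√4.96)) ≈ 0.0452

By the reflection principle for Brownian motion, P(M_t ≥ a) = 2 · P(B_t ≥ a) for a ≥ 0. Since B_t ~ N(0, t), P(B_t ≥ 4.46) = 1 − Φ(4.46/√t) = 1 − Φ(4.46/√4.96) = 1 − Φ(2.0026). So
  P(M_{4.96} ≥ 4.46) = 2(1 − Φ(2.0026)) ≈ 0.0452.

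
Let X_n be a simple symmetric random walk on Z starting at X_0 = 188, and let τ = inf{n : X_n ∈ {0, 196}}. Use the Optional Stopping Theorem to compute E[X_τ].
E[X_τ] = 188

X_n is a martingale and τ is a bounded-mean stopping time (indeed τ is finite a.s. with bounded expectation since the walk is in a bounded region). By the OST, E[X_τ] = E[X_0] = 188. Equivalently: E[X_τ] = 196 · P(hit 196 first) + 0 · P(hit 0 first) = 196 · (188/196) = 188.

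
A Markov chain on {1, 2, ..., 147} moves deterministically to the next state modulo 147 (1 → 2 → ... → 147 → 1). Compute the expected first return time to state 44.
E[T_44 | X_0 = 44] = 147

The chain cycles deterministically, so starting at state 44 it returns in exactly 147 steps. Equivalently, the stationary distribution is uniform π_j = 1/147 for every state j, so by Kac's formula E[T_44] = 1/π_44 = 147.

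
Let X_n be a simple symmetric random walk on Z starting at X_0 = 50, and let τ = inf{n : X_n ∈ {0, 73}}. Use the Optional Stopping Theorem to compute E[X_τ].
E[X_τ] = 50

X_n is a martingale and τ is a bounded-mean stopping time (indeed τ is finite a.s. with bounded expectation since the walk is in a bounded region). By the OST, E[X_τ] = E[X_0] = 50. Equivalently: E[X_τ] = 73 · P(hit 73 first) + 0 · P(hit 0 first) = 73 · (50/73) = 50.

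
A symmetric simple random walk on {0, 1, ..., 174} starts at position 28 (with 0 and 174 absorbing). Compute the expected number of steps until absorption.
E[τ | X_0 = 28] = 4088

Let v_k = E[τ | X_0 = k]. Boundary: v_0 = v_174 = 0. Recurrence: v_k = 1 + (v_{k-1} + v_{k+1})/2 for 1 ≤ k ≤ 173. The particular solution to v_k − (v_{k-1} + v_{k+1})/2 = 1 is v_k = −k^2. Adding homogeneous solution A + B k and matching boundaries gives v_k = k (174 − k). Substituting k = 28: v_28 = 28 · 146 = 4088.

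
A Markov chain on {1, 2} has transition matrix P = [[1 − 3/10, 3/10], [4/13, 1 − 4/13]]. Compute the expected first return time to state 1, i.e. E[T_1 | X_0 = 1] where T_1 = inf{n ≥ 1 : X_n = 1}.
E[T_1 | X_0 = 1] = 1/π_1 = 79/40

For an irreducible recurrent Markov chain with stationary distribution π, E[T_i | X_0 = i] = 1/π_i (Kac's formula). Here π_1 = (4/13)/(3/10 + 4/13) = (4/13)/(79/130) = 40/79, so E[T_1 | X_0 = 1] = 1/π_1 = (3/10 + 4/13)/(4/13) = (79/130)/(4/13) = 79/40.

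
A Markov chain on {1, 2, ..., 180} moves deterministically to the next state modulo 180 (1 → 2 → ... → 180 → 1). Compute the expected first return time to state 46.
E[T_46 | X_0 = 46] = 180

The chain cycles deterministically, so starting at state 46 it returns in exactly 180 steps. Equivalently, the stationary distribution is uniform π_j = 1/180 for every state j, so by Kac's formula E[T_46] = 1/π_46 = 180.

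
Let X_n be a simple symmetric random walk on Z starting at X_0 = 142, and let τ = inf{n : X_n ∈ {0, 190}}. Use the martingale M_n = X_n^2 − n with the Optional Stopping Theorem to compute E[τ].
E[τ] = 6816

M_n = X_n^2 − n is a martingale (since E[X_{n+1}^2 | F_n] = X_n^2 + 1). By OST (τ has finite mean in a bounded region), E[M_τ] = E[M_0] = X_0^2 − 0 = 142^2 = 20164. Also E[M_τ] = E[X_τ^2] − E[τ]. The walk exits at 0 or 190, with P(hit 190 first) = 142/190, so E[X_τ^2] = 190^2 · 142/190 + 0 = 26980. Thus E[τ] = E[X_τ^2] − E[M_τ] = 26980 − 20164 = 6816 = 142(190 − 142) = 6816.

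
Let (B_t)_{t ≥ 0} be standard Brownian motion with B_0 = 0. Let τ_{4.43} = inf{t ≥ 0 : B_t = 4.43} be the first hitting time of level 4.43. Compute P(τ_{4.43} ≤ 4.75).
P(τ_{4.43} ≤ 4.75) = 2(1 − Φ(4.43/√4.75)) = 2(1 − Φ(2.0326)) ≈ 0.0421

By the reflection principle for standard BM, P(τ_b ≤ t) = 2 · P(B_t ≥ b). Since B_t ~ N(0, t), P(B_t ≥ 4.43) = 1 − Φ(4.43/√t) = 1 − Φ(4.43/√4.75) = 1 − Φ(2.0326) ≈ 0.02105. Doubling: P(τ_{4.43} ≤ 4.75) ≈ 2 · 0.02105 = 0.04210 ≈ 0.0421.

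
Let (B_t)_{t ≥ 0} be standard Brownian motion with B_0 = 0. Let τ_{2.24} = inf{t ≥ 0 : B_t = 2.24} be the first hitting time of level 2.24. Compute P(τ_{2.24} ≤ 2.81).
P(τ_{2.24} ≤ 2.81) = 2(1 − Φ(2.24/√2.81)) = 2(1 − Φ(1.3363)) ≈ 0.1815

By the reflection principle for standard BM, P(τ_b ≤ t) = 2 · P(B_t ≥ b). Since B_t ~ N(0, t), P(B_t ≥ 2.24) = 1 − Φ(2.24/√t) = 1 − Φ(2.24/√2.81) = 1 − Φ(1.3363) ≈ 0.09073. Doubling: P(τ_{2.24} ≤ 2.81) ≈ 2 · 0.09073 = 0.18146 ≈ 0.1815.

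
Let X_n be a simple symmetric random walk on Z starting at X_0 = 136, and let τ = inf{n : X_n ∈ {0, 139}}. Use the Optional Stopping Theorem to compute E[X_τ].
E[X_τ] = 136

X_n is a martingale and τ is a bounded-mean stopping time (indeed τ is finite a.s. with bounded expectation since the walk is in a bounded region). By the OST, E[X_τ] = E[X_0] = 136. Equivalently: E[X_τ] = 139 · P(hit 139 first) + 0 · P(hit 0 first) = 139 · (136/139) = 136.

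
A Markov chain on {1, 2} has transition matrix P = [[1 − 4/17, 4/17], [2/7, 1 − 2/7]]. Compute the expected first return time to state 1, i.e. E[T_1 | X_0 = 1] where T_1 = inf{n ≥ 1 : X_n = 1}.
E[T_1 | X_0 = 1] = 1/π_1 = 31/17

For an irreducible recurrent Markov chain with stationary distribution π, E[T_i | X_0 = i] = 1/π_i (Kac's formula). Here π_1 = (2/7)/(4/17 + 2/7) = (2/7)/(62/119) = 17/31, so E[T_1 | X_0 = 1] = 1/π_1 = (4/17 + 2/7)/(2/7) = (62/119)/(2/7) = 31/17.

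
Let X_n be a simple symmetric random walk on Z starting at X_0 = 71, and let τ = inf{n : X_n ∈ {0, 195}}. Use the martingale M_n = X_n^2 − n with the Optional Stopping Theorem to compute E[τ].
E[τ] = 8804

M_n = X_n^2 − n is a martingale (since E[X_{n+1}^2 | F_n] = X_n^2 + 1). By OST (τ has finite mean in a bounded region), E[M_τ] = E[M_0] = X_0^2 − 0 = 71^2 = 5041. Also E[M_τ] = E[X_τ^2] − E[τ]. The walk exits at 0 or 195, with P(hit 195 first) = 71/195, so E[X_τ^2] = 195^2 · 71/195 + 0 = 13845. Thus E[τ] = E[X_τ^2] − E[M_τ] = 13845 − 5041 = 8804 = 71(195 − 71) = 8804.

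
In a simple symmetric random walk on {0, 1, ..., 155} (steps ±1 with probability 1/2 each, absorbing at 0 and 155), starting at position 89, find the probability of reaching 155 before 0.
P(hit 155 before 0) = 89/155

Let u_k = P(hit 155 before 0 | start at k). Then u_0 = 0, u_155 = 1, and u_k = u_{k-1}/2 + u_{k+1}/2 for 1 ≤ k ≤ 154. This harmonic recurrence is solved by u_k = k/155, giving u_89 = 89/155.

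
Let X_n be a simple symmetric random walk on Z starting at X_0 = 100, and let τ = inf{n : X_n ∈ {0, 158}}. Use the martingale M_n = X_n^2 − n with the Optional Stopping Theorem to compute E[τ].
E[τ] = 5800

M_n = X_n^2 − n is a martingale (since E[X_{n+1}^2 | F_n] = X_n^2 + 1). By OST (τ has finite mean in a bounded region), E[M_τ] = E[M_0] = X_0^2 − 0 = 100^2 = 10000. Also E[M_τ] = E[X_τ^2] − E[τ]. The walk exits at 0 or 158, with P(hit 158 first) = 100/158, so E[X_τ^2] = 158^2 · 100/158 + 0 = 15800. Thus E[τ] = E[X_τ^2] − E[M_τ] = 15800 − 10000 = 5800 = 100(158 − 100) = 5800.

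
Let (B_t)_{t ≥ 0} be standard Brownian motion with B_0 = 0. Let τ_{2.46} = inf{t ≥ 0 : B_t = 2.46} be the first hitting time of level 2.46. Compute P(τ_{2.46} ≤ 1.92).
P(τ_{2.46} ≤ 1.92) = 2(1 − Φ(2.46/√1.92)) = 2(1 − Φ(1.7754)) ≈ 0.0758

By the reflection principle for standard BM, P(τ_b ≤ t) = 2 · P(B_t ≥ b). Since B_t ~ N(0, t), P(B_t ≥ 2.46) = 1 − Φ(2.46/√t) = 1 − Φ(2.46/√1.92) = 1 − Φ(1.7754) ≈ 0.03792. Doubling: P(τ_{2.46} ≤ 1.92) ≈ 2 · 0.03792 = 0.07584 ≈ 0.0758.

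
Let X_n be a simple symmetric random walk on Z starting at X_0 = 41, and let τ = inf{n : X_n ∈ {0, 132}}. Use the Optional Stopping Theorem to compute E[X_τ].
E[X_τ] = 41

X_n is a martingale and τ is a bounded-mean stopping time (indeed τ is finite a.s. with bounded expectation since the walk is in a bounded region). By the OST, E[X_τ] = E[X_0] = 41. Equivalently: E[X_τ] = 132 · P(hit 132 first) + 0 · P(hit 0 first) = 132 · (41/132) = 41.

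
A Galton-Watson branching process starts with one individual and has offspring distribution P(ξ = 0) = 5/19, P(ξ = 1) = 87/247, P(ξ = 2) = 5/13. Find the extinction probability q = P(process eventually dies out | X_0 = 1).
q = 13/19

The pgf is f(s) = 5/19 + 87/247·s + 5/13·s². The extinction probability q is the smallest fixed point of f in [0, 1]. Setting s = f(s):
  5/13·s² + (87/247 − 1)·s + 5/19 = 0
  5/13·s² − (5/19 + 5/13)·s + 5/19 = 0
which factors as (s − 1)·(5/13·s − 5/19) = 0, giving roots s = 1 and s = (5/19)/(5/13) = 13/19.
Mean offspring μ = 87/247 + 2·5/13 = 277/247 > 1 (supercritical), so q < 1. The extinction probability is the smaller root: q = (5/19)/(5/13) = 13/19.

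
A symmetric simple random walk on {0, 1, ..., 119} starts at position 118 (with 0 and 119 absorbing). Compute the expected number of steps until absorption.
E[τ | X_0 = 118] = 118

Let v_k = E[τ | X_0 = k]. Boundary: v_0 = v_119 = 0. Recurrence: v_k = 1 + (v_{k-1} + v_{k+1})/2 for 1 ≤ k ≤ 118. The particular solution to v_k − (v_{k-1} + v_{k+1})/2 = 1 is v_k = −k^2. Adding homogeneous solution A + B k and matching boundaries gives v_k = k (119 − k). Substituting k = 118: v_118 = 118 · 1 = 118.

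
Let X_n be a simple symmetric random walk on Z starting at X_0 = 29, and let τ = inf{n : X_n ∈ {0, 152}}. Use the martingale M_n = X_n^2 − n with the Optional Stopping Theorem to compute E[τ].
E[τ] = 3567

M_n = X_n^2 − n is a martingale (since E[X_{n+1}^2 | F_n] = X_n^2 + 1). By OST (τ has finite mean in a bounded region), E[M_τ] = E[M_0] = X_0^2 − 0 = 29^2 = 841. Also E[M_τ] = E[X_τ^2] − E[τ]. The walk exits at 0 or 152, with P(hit 152 first) = 29/152, so E[X_τ^2] = 152^2 · 29/152 + 0 = 4408. Thus E[τ] = E[X_τ^2] − E[M_τ] = 4408 − 841 = 3567 = 29(152 − 29) = 3567.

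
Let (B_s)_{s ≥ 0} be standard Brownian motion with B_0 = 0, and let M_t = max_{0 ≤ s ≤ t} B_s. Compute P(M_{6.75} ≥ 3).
P(M_{6.75} ≥ 3) = 2·P(B_{6.75} ≥ 3) = 2(1 − Φ(3/√6.75)) ≈ 0.2482

By the reflection principle for Brownian motion, P(M_t ≥ a) = 2 · P(B_t ≥ a) for a ≥ 0. Since B_t ~ N(0, t), P(B_t ≥ 3) = 1 − Φ(3/√t) = 1 − Φ(3/√6.75) = 1 − Φ(1.1547). So
  P(M_{6.75} ≥ 3) = 2(1 − Φ(1.1547)) ≈ 0.2482.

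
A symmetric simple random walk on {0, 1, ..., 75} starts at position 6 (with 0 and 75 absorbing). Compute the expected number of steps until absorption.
E[τ | X_0 = 6] = 414

Let v_k = E[τ | X_0 = k]. Boundary: v_0 = v_75 = 0. Recurrence: v_k = 1 + (v_{k-1} + v_{k+1})/2 for 1 ≤ k ≤ 74. The particular solution to v_k − (v_{k-1} + v_{k+1})/2 = 1 is v_k = −k^2. Adding homogeneous solution A + B k and matching boundaries gives v_k = k (75 − k). Substituting k = 6: v_6 = 6 · 69 = 414.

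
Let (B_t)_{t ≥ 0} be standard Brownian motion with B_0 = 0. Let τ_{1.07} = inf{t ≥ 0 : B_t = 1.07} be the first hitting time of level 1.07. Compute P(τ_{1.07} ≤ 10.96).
P(τ_{1.07} ≤ 10.96) = 2(1 − Φ(1.07/√10.96)) = 2(1 − Φ(0.3232)) ≈ 0.7465

By the reflection principle for standard BM, P(τ_b ≤ t) = 2 · P(B_t ≥ b). Since B_t ~ N(0, t), P(B_t ≥ 1.07) = 1 − Φ(1.07/√t) = 1 − Φ(1.07/√10.96) = 1 − Φ(0.3232) ≈ 0.37327. Doubling: P(τ_{1.07} ≤ 10.96) ≈ 2 · 0.37327 = 0.74654 ≈ 0.7465.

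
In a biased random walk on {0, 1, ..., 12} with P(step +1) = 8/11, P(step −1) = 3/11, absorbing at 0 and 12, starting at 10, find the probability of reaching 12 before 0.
P(hit 12 before 0) = (1 − (3/8)^10) / (1 − (3/8)^12) = 1249376320/1249435369

Let u_k denote P(reach 12 before 0 | start at k). Boundary: u_0 = 0, u_12 = 1. Recurrence: u_k = 8/11·u_{k+1} + 3/11·u_{k-1} for 1 ≤ k ≤ 11. Try u_k = A + B·r^k with r = q/p = (3/11)/(8/11) = 3/8. Substitution satisfies the recurrence; boundary conditions give:
  u_k = (1 − r^k) / (1 − r^N) = (1 − (3/8)^10) / (1 − (3/8)^12) = 1249376320/1249435369.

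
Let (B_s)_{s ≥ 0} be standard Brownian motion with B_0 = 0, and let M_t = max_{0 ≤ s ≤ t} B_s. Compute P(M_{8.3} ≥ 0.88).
P(M_{8.3} ≥ 0.88) = 2·P(B_{8.3} ≥ 0.88) = 2(1 − Φ(0.88/√8.3)) ≈ 0.7600

By the reflection principle for Brownian motion, P(M_t ≥ a) = 2 · P(B_t ≥ a) for a ≥ 0. Since B_t ~ N(0, t), P(B_t ≥ 0.88) = 1 − Φ(0.88/√t) = 1 − Φ(0.88/√8.3) = 1 − Φ(0.3055). So
  P(M_{8.3} ≥ 0.88) = 2(1 − Φ(0.3055)) ≈ 0.7600.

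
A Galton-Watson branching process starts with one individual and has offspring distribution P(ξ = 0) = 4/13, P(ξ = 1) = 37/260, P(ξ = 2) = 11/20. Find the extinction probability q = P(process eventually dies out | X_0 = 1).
q = 80/143

The pgf is f(s) = 4/13 + 37/260·s + 11/20·s². The extinction probability q is the smallest fixed point of f in [0, 1]. Setting s = f(s):
  11/20·s² + (37/260 − 1)·s + 4/13 = 0
  11/20·s² − (4/13 + 11/20)·s + 4/13 = 0
which factors as (s − 1)·(11/20·s − 4/13) = 0, giving roots s = 1 and s = (4/13)/(11/20) = 80/143.
Mean offspring μ = 37/260 + 2·11/20 = 323/260 > 1 (supercritical), so q < 1. The extinction probability is the smaller root: q = (4/13)/(11/20) = 80/143.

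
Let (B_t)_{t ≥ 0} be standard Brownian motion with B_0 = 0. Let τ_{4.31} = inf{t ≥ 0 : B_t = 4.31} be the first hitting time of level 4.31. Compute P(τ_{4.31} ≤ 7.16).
P(τ_{4.31} ≤ 7.16) = 2(1 − Φ(4.31/√7.16)) = 2(1 − Φ(1.6107)) ≈ 0.1072

By the reflection principle for standard BM, P(τ_b ≤ t) = 2 · P(B_t ≥ b). Since B_t ~ N(0, t), P(B_t ≥ 4.31) = 1 − Φ(4.31/√t) = 1 − Φ(4.31/√7.16) = 1 − Φ(1.6107) ≈ 0.05362. Doubling: P(τ_{4.31} ≤ 7.16) ≈ 2 · 0.05362 = 0.10724 ≈ 0.1072.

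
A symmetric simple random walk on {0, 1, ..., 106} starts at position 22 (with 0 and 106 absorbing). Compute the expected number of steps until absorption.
E[τ | X_0 = 22] = 1848

Let v_k = E[τ | X_0 = k]. Boundary: v_0 = v_106 = 0. Recurrence: v_k = 1 + (v_{k-1} + v_{k+1})/2 for 1 ≤ k ≤ 105. The particular solution to v_k − (v_{k-1} + v_{k+1})/2 = 1 is v_k = −k^2. Adding homogeneous solution A + B k and matching boundaries gives v_k = k (106 − k). Substituting k = 22: v_22 = 22 · 84 = 1848.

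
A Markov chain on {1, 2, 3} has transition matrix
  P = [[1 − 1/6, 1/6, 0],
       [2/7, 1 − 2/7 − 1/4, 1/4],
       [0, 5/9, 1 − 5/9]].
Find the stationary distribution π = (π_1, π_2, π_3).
π = (240/443, 140/443, 63/443)

This is a birth-death chain on three states, which satisfies detailed balance: π_1 · P_{12} = π_2 · P_{21} and π_2 · P_{23} = π_3 · P_{32}.
From π_1 · 1/6 = π_2 · 2/7: π_2/π_1 = (1/6)/(2/7) = 7/12.
From π_2 · 1/4 = π_3 · 5/9: π_3/π_2 = (1/4)/(5/9) = 9/20.
Take π_1 proportional to 1; then unnormalized π = (1, 7/12, 21/80). Normalize by dividing by the sum 443/240:
  π = (240/443, 140/443, 63/443).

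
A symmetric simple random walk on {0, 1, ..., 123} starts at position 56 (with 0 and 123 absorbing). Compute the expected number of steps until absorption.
E[τ | X_0 = 56] = 3752

Let v_k = E[τ | X_0 = k]. Boundary: v_0 = v_123 = 0. Recurrence: v_k = 1 + (v_{k-1} + v_{k+1})/2 for 1 ≤ k ≤ 122. The particular solution to v_k − (v_{k-1} + v_{k+1})/2 = 1 is v_k = −k^2. Adding homogeneous solution A + B k and matching boundaries gives v_k = k (123 − k). Substituting k = 56: v_56 = 56 · 67 = 3752.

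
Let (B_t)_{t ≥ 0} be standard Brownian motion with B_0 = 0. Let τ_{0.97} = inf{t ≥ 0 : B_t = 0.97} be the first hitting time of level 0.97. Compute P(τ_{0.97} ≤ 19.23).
P(τ_{0.97} ≤ 19.23) = 2(1 − Φ(0.97/√19.23)) = 2(1 − Φ(0.2212)) ≈ 0.8249

By the reflection principle for standard BM, P(τ_b ≤ t) = 2 · P(B_t ≥ b). Since B_t ~ N(0, t), P(B_t ≥ 0.97) = 1 − Φ(0.97/√t) = 1 − Φ(0.97/√19.23) = 1 − Φ(0.2212) ≈ 0.41247. Doubling: P(τ_{0.97} ≤ 19.23) ≈ 2 · 0.41247 = 0.82494 ≈ 0.8249.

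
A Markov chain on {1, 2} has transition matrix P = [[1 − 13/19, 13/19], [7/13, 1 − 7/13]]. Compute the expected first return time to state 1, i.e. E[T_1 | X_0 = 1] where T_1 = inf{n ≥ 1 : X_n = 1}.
E[T_1 | X_0 = 1] = 1/π_1 = 302/133

For an irreducible recurrent Markov chain with stationary distribution π, E[T_i | X_0 = i] = 1/π_i (Kac's formula). Here π_1 = (7/13)/(13/19 + 7/13) = (7/13)/(302/247) = 133/302, so E[T_1 | X_0 = 1] = 1/π_1 = (13/19 + 7/13)/(7/13) = (302/247)/(7/13) = 302/133.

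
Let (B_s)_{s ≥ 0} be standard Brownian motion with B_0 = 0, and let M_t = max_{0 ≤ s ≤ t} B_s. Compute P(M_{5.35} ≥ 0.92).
P(M_{5.35} ≥ 0.92) = 2·P(B_{5.35} ≥ 0.92) = 2(1 − Φ(0.92/√5.35)) ≈ 0.6908

By the reflection principle for Brownian motion, P(M_t ≥ a) = 2 · P(B_t ≥ a) for a ≥ 0. Since B_t ~ N(0, t), P(B_t ≥ 0.92) = 1 − Φ(0.92/√t) = 1 − Φ(0.92/√5.35) = 1 − Φ(0.3978). So
  P(M_{5.35} ≥ 0.92) = 2(1 − Φ(0.3978)) ≈ 0.6908.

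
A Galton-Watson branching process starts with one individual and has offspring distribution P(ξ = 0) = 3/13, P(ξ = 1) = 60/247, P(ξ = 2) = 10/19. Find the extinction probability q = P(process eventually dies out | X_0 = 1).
q = 57/130

The pgf is f(s) = 3/13 + 60/247·s + 10/19·s². The extinction probability q is the smallest fixed point of f in [0, 1]. Setting s = f(s):
  10/19·s² + (60/247 − 1)·s + 3/13 = 0
  10/19·s² − (3/13 + 10/19)·s + 3/13 = 0
which factors as (s − 1)·(10/19·s − 3/13) = 0, giving roots s = 1 and s = (3/13)/(10/19) = 57/130.
Mean offspring μ = 60/247 + 2·10/19 = 320/247 > 1 (supercritical), so q < 1. The extinction probability is the smaller root: q = (3/13)/(10/19) = 57/130.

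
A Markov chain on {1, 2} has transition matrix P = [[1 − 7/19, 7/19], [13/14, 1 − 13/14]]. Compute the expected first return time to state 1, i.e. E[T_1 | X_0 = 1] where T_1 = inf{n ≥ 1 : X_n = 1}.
E[T_1 | X_0 = 1] = 1/π_1 = 345/247

For an irreducible recurrent Markov chain with stationary distribution π, E[T_i | X_0 = i] = 1/π_i (Kac's formula). Here π_1 = (13/14)/(7/19 + 13/14) = (13/14)/(345/266) = 247/345, so E[T_1 | X_0 = 1] = 1/π_1 = (7/19 + 13/14)/(13/14) = (345/266)/(13/14) = 345/247.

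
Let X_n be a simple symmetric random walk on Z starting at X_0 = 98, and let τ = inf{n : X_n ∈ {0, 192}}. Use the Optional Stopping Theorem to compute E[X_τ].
E[X_τ] = 98

X_n is a martingale and τ is a bounded-mean stopping time (indeed τ is finite a.s. with bounded expectation since the walk is in a bounded region). By the OST, E[X_τ] = E[X_0] = 98. Equivalently: E[X_τ] = 192 · P(hit 192 first) + 0 · P(hit 0 first) = 192 · (98/192) = 98.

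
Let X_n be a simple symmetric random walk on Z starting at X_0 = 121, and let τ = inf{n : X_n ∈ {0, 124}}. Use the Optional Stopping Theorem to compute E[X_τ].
E[X_τ] = 121

X_n is a martingale and τ is a bounded-mean stopping time (indeed τ is finite a.s. with bounded expectation since the walk is in a bounded region). By the OST, E[X_τ] = E[X_0] = 121. Equivalently: E[X_τ] = 124 · P(hit 124 first) + 0 · P(hit 0 first) = 124 · (121/124) = 121.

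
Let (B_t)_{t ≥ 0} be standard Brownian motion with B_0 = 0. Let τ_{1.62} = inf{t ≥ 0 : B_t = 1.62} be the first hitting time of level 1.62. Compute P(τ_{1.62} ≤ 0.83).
P(τ_{1.62} ≤ 0.83) = 2(1 − Φ(1.62/√0.83)) = 2(1 − Φ(1.7782)) ≈ 0.0754

By the reflection principle for standard BM, P(τ_b ≤ t) = 2 · P(B_t ≥ b). Since B_t ~ N(0, t), P(B_t ≥ 1.62) = 1 − Φ(1.62/√t) = 1 − Φ(1.62/√0.83) = 1 − Φ(1.7782) ≈ 0.03769. Doubling: P(τ_{1.62} ≤ 0.83) ≈ 2 · 0.03769 = 0.07538 ≈ 0.0754.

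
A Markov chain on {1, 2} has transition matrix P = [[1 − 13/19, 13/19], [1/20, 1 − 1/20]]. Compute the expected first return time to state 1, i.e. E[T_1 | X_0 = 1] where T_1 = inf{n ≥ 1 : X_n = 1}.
E[T_1 | X_0 = 1] = 1/π_1 = 279/19

For an irreducible recurrent Markov chain with stationary distribution π, E[T_i | X_0 = i] = 1/π_i (Kac's formula). Here π_1 = (1/20)/(13/19 + 1/20) = (1/20)/(279/380) = 19/279, so E[T_1 | X_0 = 1] = 1/π_1 = (13/19 + 1/20)/(1/20) = (279/380)/(1/20) = 279/19.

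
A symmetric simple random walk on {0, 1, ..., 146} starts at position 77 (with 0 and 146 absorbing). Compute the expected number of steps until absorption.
E[τ | X_0 = 77] = 5313

Let v_k = E[τ | X_0 = k]. Boundary: v_0 = v_146 = 0. Recurrence: v_k = 1 + (v_{k-1} + v_{k+1})/2 for 1 ≤ k ≤ 145. The particular solution to v_k − (v_{k-1} + v_{k+1})/2 = 1 is v_k = −k^2. Adding homogeneous solution A + B k and matching boundaries gives v_k = k (146 − k). Substituting k = 77: v_77 = 77 · 69 = 5313.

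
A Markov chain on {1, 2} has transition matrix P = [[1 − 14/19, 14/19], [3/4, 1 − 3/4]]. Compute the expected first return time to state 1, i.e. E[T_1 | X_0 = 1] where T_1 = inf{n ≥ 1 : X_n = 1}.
E[T_1 | X_0 = 1] = 1/π_1 = 113/57

For an irreducible recurrent Markov chain with stationary distribution π, E[T_i | X_0 = i] = 1/π_i (Kac's formula). Here π_1 = (3/4)/(14/19 + 3/4) = (3/4)/(113/76) = 57/113, so E[T_1 | X_0 = 1] = 1/π_1 = (14/19 + 3/4)/(3/4) = (113/76)/(3/4) = 113/57.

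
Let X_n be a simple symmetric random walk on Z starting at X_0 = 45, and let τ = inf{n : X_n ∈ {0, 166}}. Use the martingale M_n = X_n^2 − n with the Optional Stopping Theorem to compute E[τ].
E[τ] = 5445

M_n = X_n^2 − n is a martingale (since E[X_{n+1}^2 | F_n] = X_n^2 + 1). By OST (τ has finite mean in a bounded region), E[M_τ] = E[M_0] = X_0^2 − 0 = 45^2 = 2025. Also E[M_τ] = E[X_τ^2] − E[τ]. The walk exits at 0 or 166, with P(hit 166 first) = 45/166, so E[X_τ^2] = 166^2 · 45/166 + 0 = 7470. Thus E[τ] = E[X_τ^2] − E[M_τ] = 7470 − 2025 = 5445 = 45(166 − 45) = 5445.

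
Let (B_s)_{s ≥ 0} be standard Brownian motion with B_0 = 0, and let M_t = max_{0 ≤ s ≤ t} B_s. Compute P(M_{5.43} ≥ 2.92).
P(M_{5.43} ≥ 2.92) = 2·P(B_{5.43} ≥ 2.92) = 2(1 − Φ(2.92/√5.43)) ≈ 0.2102

By the reflection principle for Brownian motion, P(M_t ≥ a) = 2 · P(B_t ≥ a) for a ≥ 0. Since B_t ~ N(0, t), P(B_t ≥ 2.92) = 1 − Φ(2.92/√t) = 1 − Φ(2.92/√5.43) = 1 − Φ(1.2531). So
  P(M_{5.43} ≥ 2.92) = 2(1 − Φ(1.2531)) ≈ 0.2102.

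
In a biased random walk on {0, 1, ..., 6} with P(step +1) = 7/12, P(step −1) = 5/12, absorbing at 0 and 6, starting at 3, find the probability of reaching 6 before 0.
P(hit 6 before 0) = (1 − (5/7)^3) / (1 − (5/7)^6) = 343/468

Let u_k denote P(reach 6 before 0 | start at k). Boundary: u_0 = 0, u_6 = 1. Recurrence: u_k = 7/12·u_{k+1} + 5/12·u_{k-1} for 1 ≤ k ≤ 5. Try u_k = A + B·r^k with r = q/p = (5/12)/(7/12) = 5/7. Substitution satisfies the recurrence; boundary conditions give:
  u_k = (1 − r^k) / (1 − r^N) = (1 − (5/7)^3) / (1 − (5/7)^6) = 343/468.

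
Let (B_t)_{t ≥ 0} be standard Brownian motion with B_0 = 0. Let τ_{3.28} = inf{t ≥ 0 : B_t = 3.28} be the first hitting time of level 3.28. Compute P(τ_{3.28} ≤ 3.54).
P(τ_{3.28} ≤ 3.54) = 2(1 − Φ(3.28/√3.54)) = 2(1 − Φ(1.7433)) ≈ 0.0813

By the reflection principle for standard BM, P(τ_b ≤ t) = 2 · P(B_t ≥ b). Since B_t ~ N(0, t), P(B_t ≥ 3.28) = 1 − Φ(3.28/√t) = 1 − Φ(3.28/√3.54) = 1 − Φ(1.7433) ≈ 0.04064. Doubling: P(τ_{3.28} ≤ 3.54) ≈ 2 · 0.04064 = 0.08128 ≈ 0.0813.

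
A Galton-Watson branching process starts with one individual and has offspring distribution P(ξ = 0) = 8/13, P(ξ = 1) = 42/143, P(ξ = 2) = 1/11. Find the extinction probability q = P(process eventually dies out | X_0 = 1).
q = 1

Mean offspring μ = 0·8/13 + 1·42/143 + 2·1/11 = 68/143 ≤ 1. For μ ≤ 1 with offspring not concentrated at 1, the Galton-Watson process goes extinct almost surely, so q = 1.
(Algebraic check: The pgf is f(s) = 8/13 + 42/143·s + 1/11·s². The extinction probability q is the smallest fixed point of f in [0, 1]. Setting s = f(s):
  1/11·s² + (42/143 − 1)·s + 8/13 = 0
  1/11·s² − (8/13 + 1/11)·s + 8/13 = 0
which factors as (s − 1)·(1/11·s − 8/13) = 0, giving roots s = 1 and s = (8/13)/(1/11) = 88/13. Since 88/13 ≥ 1, the smallest root in [0, 1] is s = 1.)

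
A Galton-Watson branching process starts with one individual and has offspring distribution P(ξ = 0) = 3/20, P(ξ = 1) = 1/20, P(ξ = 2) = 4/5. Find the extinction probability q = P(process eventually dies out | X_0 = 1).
q = 3/16

The pgf is f(s) = 3/20 + 1/20·s + 4/5·s². The extinction probability q is the smallest fixed point of f in [0, 1]. Setting s = f(s):
  4/5·s² + (1/20 − 1)·s + 3/20 = 0
  4/5·s² − (3/20 + 4/5)·s + 3/20 = 0
which factors as (s − 1)·(4/5·s − 3/20) = 0, giving roots s = 1 and s = (3/20)/(4/5) = 3/16.
Mean offspring μ = 1/20 + 2·4/5 = 33/20 > 1 (supercritical), so q < 1. The extinction probability is the smaller root: q = (3/20)/(4/5) = 3/16.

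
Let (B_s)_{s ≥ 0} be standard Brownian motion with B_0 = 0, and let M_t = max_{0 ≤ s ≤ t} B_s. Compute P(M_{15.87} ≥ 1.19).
P(M_{15.87} ≥ 1.19) = 2·P(B_{15.87} ≥ 1.19) = 2(1 − Φ(1.19/√15.87)) ≈ 0.7652

By the reflection principle for Brownian motion, P(M_t ≥ a) = 2 · P(B_t ≥ a) for a ≥ 0. Since B_t ~ N(0, t), P(B_t ≥ 1.19) = 1 − Φ(1.19/√t) = 1 − Φ(1.19/√15.87) = 1 − Φ(0.2987). So
  P(M_{15.87} ≥ 1.19) = 2(1 − Φ(0.2987)) ≈ 0.7652.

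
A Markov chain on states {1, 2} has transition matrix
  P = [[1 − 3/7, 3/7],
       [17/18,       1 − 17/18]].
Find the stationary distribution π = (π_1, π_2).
π_1 = 119/173, π_2 = 54/173

Solve πP = π with π_1 + π_2 = 1. From πP = π: π_1 · (1 − 3/7) + π_2 · 17/18 = π_1 ⇒ π_2 · 17/18 = π_1 · 3/7 ⇒ π_2/π_1 = (3/7)/(17/18) = 54/119. Together with π_1 + π_2 = 1:
  π_1 = (17/18)/(3/7 + 17/18) = (17/18)/(173/126) = 119/173,
  π_2 = (3/7)/(3/7 + 17/18) = (3/7)/(173/126) = 54/173.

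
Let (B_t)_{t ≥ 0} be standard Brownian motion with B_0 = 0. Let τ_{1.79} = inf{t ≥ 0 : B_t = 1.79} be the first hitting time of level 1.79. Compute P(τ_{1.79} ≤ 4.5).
P(τ_{1.79} ≤ 4.5) = 2(1 − Φ(1.79/√4.5)) = 2(1 − Φ(0.8438)) ≈ 0.3988

By the reflection principle for standard BM, P(τ_b ≤ t) = 2 · P(B_t ≥ b). Since B_t ~ N(0, t), P(B_t ≥ 1.79) = 1 − Φ(1.79/√t) = 1 − Φ(1.79/√4.5) = 1 − Φ(0.8438) ≈ 0.19939. Doubling: P(τ_{1.79} ≤ 4.5) ≈ 2 · 0.19939 = 0.39878 ≈ 0.3988.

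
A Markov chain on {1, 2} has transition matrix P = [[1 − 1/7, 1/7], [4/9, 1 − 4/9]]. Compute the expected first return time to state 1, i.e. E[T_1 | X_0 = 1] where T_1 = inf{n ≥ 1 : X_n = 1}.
E[T_1 | X_0 = 1] = 1/π_1 = 37/28

For an irreducible recurrent Markov chain with stationary distribution π, E[T_i | X_0 = i] = 1/π_i (Kac's formula). Here π_1 = (4/9)/(1/7 + 4/9) = (4/9)/(37/63) = 28/37, so E[T_1 | X_0 = 1] = 1/π_1 = (1/7 + 4/9)/(4/9) = (37/63)/(4/9) = 37/28.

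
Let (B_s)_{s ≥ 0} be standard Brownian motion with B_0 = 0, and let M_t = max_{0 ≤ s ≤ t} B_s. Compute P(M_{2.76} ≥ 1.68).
P(M_{2.76} ≥ 1.68) = 2·P(B_{2.76} ≥ 1.68) = 2(1 − Φ(1.68/√2.76)) ≈ 0.3119

By the reflection principle for Brownian motion, P(M_t ≥ a) = 2 · P(B_t ≥ a) for a ≥ 0. Since B_t ~ N(0, t), P(B_t ≥ 1.68) = 1 − Φ(1.68/√t) = 1 − Φ(1.68/√2.76) = 1 − Φ(1.0112). So
  P(M_{2.76} ≥ 1.68) = 2(1 − Φ(1.0112)) ≈ 0.3119.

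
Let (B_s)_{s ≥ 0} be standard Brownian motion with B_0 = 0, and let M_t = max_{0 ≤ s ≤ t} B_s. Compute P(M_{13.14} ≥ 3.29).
P(M_{13.14} ≥ 3.29) = 2·P(B_{13.14} ≥ 3.29) = 2(1 − Φ(3.29/√13.14)) ≈ 0.3641

By the reflection principle for Brownian motion, P(M_t ≥ a) = 2 · P(B_t ≥ a) for a ≥ 0. Since B_t ~ N(0, t), P(B_t ≥ 3.29) = 1 − Φ(3.29/√t) = 1 − Φ(3.29/√13.14) = 1 − Φ(0.9076). So
  P(M_{13.14} ≥ 3.29) = 2(1 − Φ(0.9076)) ≈ 0.3641.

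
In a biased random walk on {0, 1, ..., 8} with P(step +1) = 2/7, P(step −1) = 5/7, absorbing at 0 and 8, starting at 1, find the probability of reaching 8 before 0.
P(hit 8 before 0) = (1 − (5/2)^1) / (1 − (5/2)^8) = 128/130123

Let u_k denote P(reach 8 before 0 | start at k). Boundary: u_0 = 0, u_8 = 1. Recurrence: u_k = 2/7·u_{k+1} + 5/7·u_{k-1} for 1 ≤ k ≤ 7. Try u_k = A + B·r^k with r = q/p = (5/7)/(2/7) = 5/2. Substitution satisfies the recurrence; boundary conditions give:
  u_k = (1 − r^k) / (1 − r^N) = (1 − (5/2)^1) / (1 − (5/2)^8) = 128/130123.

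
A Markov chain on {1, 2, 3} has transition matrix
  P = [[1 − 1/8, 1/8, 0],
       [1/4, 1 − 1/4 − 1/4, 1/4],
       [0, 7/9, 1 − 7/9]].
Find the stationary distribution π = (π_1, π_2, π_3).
π = (56/93, 28/93, 3/31)

This is a birth-death chain on three states, which satisfies detailed balance: π_1 · P_{12} = π_2 · P_{21} and π_2 · P_{23} = π_3 · P_{32}.
From π_1 · 1/8 = π_2 · 1/4: π_2/π_1 = (1/8)/(1/4) = 1/2.
From π_2 · 1/4 = π_3 · 7/9: π_3/π_2 = (1/4)/(7/9) = 9/28.
Take π_1 proportional to 1; then unnormalized π = (1, 1/2, 9/56). Normalize by dividing by the sum 93/56:
  π = (56/93, 28/93, 3/31).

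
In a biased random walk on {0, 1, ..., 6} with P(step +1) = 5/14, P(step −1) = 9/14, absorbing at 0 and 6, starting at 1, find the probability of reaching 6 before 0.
P(hit 6 before 0) = (1 − (9/5)^1) / (1 − (9/5)^6) = 3125/128954

Let u_k denote P(reach 6 before 0 | start at k). Boundary: u_0 = 0, u_6 = 1. Recurrence: u_k = 5/14·u_{k+1} + 9/14·u_{k-1} for 1 ≤ k ≤ 5. Try u_k = A + B·r^k with r = q/p = (9/14)/(5/14) = 9/5. Substitution satisfies the recurrence; boundary conditions give:
  u_k = (1 − r^k) / (1 − r^N) = (1 − (9/5)^1) / (1 − (9/5)^6) = 3125/128954.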